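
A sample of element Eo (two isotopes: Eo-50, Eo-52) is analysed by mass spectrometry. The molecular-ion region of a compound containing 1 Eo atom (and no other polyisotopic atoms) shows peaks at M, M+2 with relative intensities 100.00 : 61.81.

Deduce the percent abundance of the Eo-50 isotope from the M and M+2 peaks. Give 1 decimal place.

61.8%

If p is the fraction of Eo that is Eo-50, then I(M+2)/I(M) = [C(1,1)·p^0·(1−p)] / p^1 = 1·(1−p)/p = 61.81/100.00 = 0.6181
(1−p)/p = 0.6181/1 = 0.6181  ⇒  p = 1/(1 + 0.6181) = 0.6180
Eo-50: 61.8%, Eo-52: 38.2%.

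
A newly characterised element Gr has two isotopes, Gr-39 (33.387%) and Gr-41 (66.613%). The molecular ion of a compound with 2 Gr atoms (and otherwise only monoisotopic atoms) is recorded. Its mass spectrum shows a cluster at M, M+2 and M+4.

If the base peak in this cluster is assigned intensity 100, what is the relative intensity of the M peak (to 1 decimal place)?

25.1

Term probabilities: M 0.1115, M+2 0.4448, M+4 0.4437. Base peak = M+2.
P(M+2) = C(2,1) × 0.33387^1 × 0.66613^1 = 2 × 0.33387 × 0.66613 = 0.444802 (base)
P(M) = C(2,0) × 0.33387^2 × 0.66613^0 = 1 × 0.11146918 × 1.0000 = 0.111469
Relative intensity = 0.111469 / 0.444802 × 100 = 25.1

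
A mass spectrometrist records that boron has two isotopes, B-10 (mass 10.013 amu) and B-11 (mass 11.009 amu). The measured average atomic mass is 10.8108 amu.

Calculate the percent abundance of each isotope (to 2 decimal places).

B-10: 19.90%, B-11: 80.10%

Let x be the fractional abundance of B-10; then B-11 has abundance 1 − x.
10.013·x + 11.009·(1 − x) = 10.8108
(10.013 − 11.009)·x = 10.8108 − 11.009
x = -0.1982 / -0.996 = 0.19900 → 19.90% B-10, 80.10% B-11.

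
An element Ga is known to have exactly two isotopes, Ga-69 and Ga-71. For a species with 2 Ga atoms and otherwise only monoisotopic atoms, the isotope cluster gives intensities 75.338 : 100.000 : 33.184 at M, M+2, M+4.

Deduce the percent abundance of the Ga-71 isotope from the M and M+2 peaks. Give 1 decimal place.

Let p = fractional abundance of Ga-69. I(M+2)/I(M) = [C(2,1)·p^1·(1−p)] / p^2 = 2·(1−p)/p = 100.000/75.338 = 1.3274
(1−p)/p = 1.3274/2 = 0.6637  ⇒  p = 1/(1 + 0.6637) = 0.6011
Ga-69: 60.1%, Ga-71: 39.9%.

39.9%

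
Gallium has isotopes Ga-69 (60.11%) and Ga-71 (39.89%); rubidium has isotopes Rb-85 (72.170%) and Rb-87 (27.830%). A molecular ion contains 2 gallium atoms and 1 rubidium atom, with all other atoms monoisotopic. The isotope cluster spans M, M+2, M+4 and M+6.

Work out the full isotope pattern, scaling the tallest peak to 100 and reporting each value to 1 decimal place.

Gallium pattern (n=2): 0.36132121 : 0.47955758 : 0.15912121
Rubidium pattern (n=1): 0.7217 : 0.2783
Convolve the two distributions (both contribute in 2-u steps):
  M: 0.36132121×0.7217 = 0.260766
  M+2: 0.36132121×0.2783 + 0.47955758×0.7217 = 0.446652
  M+4: 0.47955758×0.2783 + 0.15912121×0.7217 = 0.248299
  M+6: 0.15912121×0.2783 = 0.044283
Scale to base peak (0.446652) = 100: 58.4 : 100.0 : 55.6 : 9.9

58.4 : 100.0 : 55.6 : 9.9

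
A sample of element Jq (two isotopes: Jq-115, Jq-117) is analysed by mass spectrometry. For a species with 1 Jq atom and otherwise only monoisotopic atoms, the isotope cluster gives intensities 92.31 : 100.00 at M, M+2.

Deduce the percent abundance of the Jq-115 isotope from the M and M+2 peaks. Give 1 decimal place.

Write p for the Jq-115 fraction. I(M+2)/I(M) = [C(1,1)·p^0·(1−p)] / p^1 = 1·(1−p)/p = 100.00/92.31 = 1.0833
(1−p)/p = 1.0833/1 = 1.0833  ⇒  p = 1/(1 + 1.0833) = 0.4800
Jq-115: 48.0%, Jq-117: 52.0%.

48.0%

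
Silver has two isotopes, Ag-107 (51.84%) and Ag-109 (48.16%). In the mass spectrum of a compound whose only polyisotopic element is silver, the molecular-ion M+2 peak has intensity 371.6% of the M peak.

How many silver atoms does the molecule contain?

4

For n independent Ag atoms, I(M+2)/I(M) = n · (abundance Ag-109) / (abundance Ag-107) = n · 0.4816/0.5184.
n = 3.716 × 0.5184/0.4816 = 4.00 ≈ 4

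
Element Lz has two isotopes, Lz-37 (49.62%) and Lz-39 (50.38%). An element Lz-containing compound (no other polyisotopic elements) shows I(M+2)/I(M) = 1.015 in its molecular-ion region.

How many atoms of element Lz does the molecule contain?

With n Lz atoms, P(M+2)/P(M) = C(n,1)·p^(n−1)q / p^n = n·q/p = n · 0.5038/0.4962.
n = 1.015 × 0.4962/0.5038 = 1.00 ≈ 1

1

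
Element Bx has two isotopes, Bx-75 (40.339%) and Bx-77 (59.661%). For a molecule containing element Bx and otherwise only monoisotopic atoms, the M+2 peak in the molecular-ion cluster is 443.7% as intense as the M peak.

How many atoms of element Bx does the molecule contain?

For n independent Bx atoms, I(M+2)/I(M) = n · (abundance Bx-77) / (abundance Bx-75) = n · 0.59661/0.40339.
n = 4.437 × 0.40339/0.59661 = 3.00 ≈ 3

3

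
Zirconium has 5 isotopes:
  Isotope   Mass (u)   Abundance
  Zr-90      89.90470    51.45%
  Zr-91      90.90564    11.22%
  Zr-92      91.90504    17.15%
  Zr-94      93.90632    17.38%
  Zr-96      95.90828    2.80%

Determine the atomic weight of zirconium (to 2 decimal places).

Weight each isotope mass by its fractional abundance: 0.5145 × 89.90470 + 0.1122 × 90.90564 + 0.1715 × 91.90504 + 0.1738 × 93.90632 + 0.0280 × 95.90828
= 46.255968 + 10.199613 + 15.761714 + 16.320918 + 2.685432 = 91.223645 u

91.22 u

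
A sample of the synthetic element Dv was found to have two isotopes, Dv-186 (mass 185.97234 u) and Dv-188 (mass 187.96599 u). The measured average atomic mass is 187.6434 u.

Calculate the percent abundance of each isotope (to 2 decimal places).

Dv-186: 16.18%, Dv-188: 83.82%

Writing the weighted mean with unknown fraction x of Dv-186:
185.97234·x + 187.96599·(1 − x) = 187.6434
(185.97234 − 187.96599)·x = 187.6434 − 187.96599
x = -0.32259 / -1.99365 = 0.16181 → 16.18% Dv-186, 83.82% Dv-188.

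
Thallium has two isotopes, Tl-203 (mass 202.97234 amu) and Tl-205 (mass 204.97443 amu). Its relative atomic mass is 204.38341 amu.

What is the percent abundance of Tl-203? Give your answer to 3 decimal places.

With x = fraction of Tl-203 (so Tl-205 is 1 − x):
202.97234·x + 204.97443·(1 − x) = 204.38341
(202.97234 − 204.97443)·x = 204.38341 − 204.97443
x = -0.59102 / -2.00209 = 0.29520 → 29.520% Tl-203, 70.480% Tl-205.

29.520%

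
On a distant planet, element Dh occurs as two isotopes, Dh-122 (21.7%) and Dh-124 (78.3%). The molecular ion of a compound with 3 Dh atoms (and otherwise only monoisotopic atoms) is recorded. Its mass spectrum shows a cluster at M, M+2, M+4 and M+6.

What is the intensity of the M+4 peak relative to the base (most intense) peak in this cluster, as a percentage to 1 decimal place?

Binomial terms of (0.217 + 0.783)^3: M 0.0102, M+2 0.1106, M+4 0.3991, M+6 0.4800 → M+6 is the base peak.
P(M+6) = C(3,3) × 0.217^0 × 0.783^3 = 1 × 1.0000 × 0.48004869 = 0.480049 (base)
P(M+4) = C(3,2) × 0.217^1 × 0.783^2 = 3 × 0.2170 × 0.613089 = 0.399121
Relative intensity = 0.399121 / 0.480049 × 100 = 83.1

83.1%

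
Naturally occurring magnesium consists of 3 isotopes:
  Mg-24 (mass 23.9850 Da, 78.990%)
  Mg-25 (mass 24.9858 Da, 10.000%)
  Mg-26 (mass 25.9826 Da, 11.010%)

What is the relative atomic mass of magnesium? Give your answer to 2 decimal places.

Weight each isotope mass by its fractional abundance: 0.78990 × 23.9850 + 0.10000 × 24.9858 + 0.11010 × 25.9826
= 18.94575 + 2.49858 + 2.86068 = 24.30501 Da

24.31 Da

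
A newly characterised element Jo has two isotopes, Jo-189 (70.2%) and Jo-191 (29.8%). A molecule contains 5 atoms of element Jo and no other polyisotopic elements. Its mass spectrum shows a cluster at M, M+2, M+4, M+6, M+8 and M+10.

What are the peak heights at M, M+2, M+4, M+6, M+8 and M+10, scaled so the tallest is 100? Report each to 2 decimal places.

The 5 Jo atoms are independent, so intensities follow the terms of (0.702 + 0.298)^5.
P(M) = 0.702^5 = 0.170485
P(M+2) = 5 × 0.702^4 × 0.298^1 = 0.361855
P(M+4) = 10 × 0.702^3 × 0.298^2 = 0.307216
P(M+6) = 10 × 0.702^2 × 0.298^3 = 0.130414
P(M+8) = 5 × 0.702^1 × 0.298^4 = 0.027680
P(M+10) = 0.298^5 = 0.002350
The M+2 peak is largest (0.361855); scaling to 100 gives 47.11 : 100.00 : 84.90 : 36.04 : 7.65 : 0.65.

47.11 : 100.00 : 84.90 : 36.04 : 7.65 : 0.65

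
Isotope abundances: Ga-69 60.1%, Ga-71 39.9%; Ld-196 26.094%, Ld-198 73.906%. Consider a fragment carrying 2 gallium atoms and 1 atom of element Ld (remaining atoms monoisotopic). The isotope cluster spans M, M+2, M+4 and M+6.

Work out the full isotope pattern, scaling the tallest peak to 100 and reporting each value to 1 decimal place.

Gallium pattern (n=2): 0.361201 : 0.479598 : 0.159201
Element Ld pattern (n=1): 0.26094 : 0.73906
Convolve the two distributions (both contribute in 2-u steps):
  M: 0.361201×0.26094 = 0.094252
  M+2: 0.361201×0.73906 + 0.479598×0.26094 = 0.392096
  M+4: 0.479598×0.73906 + 0.159201×0.26094 = 0.395994
  M+6: 0.159201×0.73906 = 0.117659
Scale to base peak (0.395994) = 100: 23.8 : 99.0 : 100.0 : 29.7

23.8 : 99.0 : 100.0 : 29.7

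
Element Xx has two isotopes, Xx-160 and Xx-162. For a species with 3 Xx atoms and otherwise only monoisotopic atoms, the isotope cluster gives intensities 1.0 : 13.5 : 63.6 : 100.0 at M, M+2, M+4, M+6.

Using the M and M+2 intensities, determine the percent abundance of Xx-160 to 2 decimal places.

18.18%

Let p = fractional abundance of Xx-160. I(M+2)/I(M) = [C(3,1)·p^2·(1−p)] / p^3 = 3·(1−p)/p = 13.5/1.0 = 13.5000
(1−p)/p = 13.5000/3 = 4.5000  ⇒  p = 1/(1 + 4.5000) = 0.1818
Xx-160: 18.18%, Xx-162: 81.82%.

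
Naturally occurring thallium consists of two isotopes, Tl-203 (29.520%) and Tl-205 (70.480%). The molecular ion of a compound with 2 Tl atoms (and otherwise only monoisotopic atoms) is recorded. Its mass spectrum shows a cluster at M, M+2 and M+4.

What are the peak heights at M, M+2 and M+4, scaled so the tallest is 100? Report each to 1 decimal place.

Expanding (0.29520 + 0.70480)^2:
P(M) = 0.29520^2 = 0.087143
P(M+2) = 2 × 0.29520^1 × 0.70480^1 = 0.416114
P(M+4) = 0.70480^2 = 0.496743
The M+4 peak is largest (0.496743); scaling to 100 gives 17.5 : 83.8 : 100.0.

17.5 : 83.8 : 100.0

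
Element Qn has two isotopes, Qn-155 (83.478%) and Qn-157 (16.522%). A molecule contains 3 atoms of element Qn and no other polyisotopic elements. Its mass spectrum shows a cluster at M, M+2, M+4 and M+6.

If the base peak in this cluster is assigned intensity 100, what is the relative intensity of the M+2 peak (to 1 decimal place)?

59.4

(0.83478 + 0.16522)^3 gives M 0.5817, M+2 0.3454, M+4 0.0684, M+6 0.0045; the largest is M.
P(M) = C(3,0) × 0.83478^3 × 0.16522^0 = 1 × 0.58172283 × 1.0000 = 0.581723 (base)
P(M+2) = C(3,1) × 0.83478^2 × 0.16522^1 = 3 × 0.69685765 × 0.16522 = 0.345404
Relative intensity = 0.345404 / 0.581723 × 100 = 59.4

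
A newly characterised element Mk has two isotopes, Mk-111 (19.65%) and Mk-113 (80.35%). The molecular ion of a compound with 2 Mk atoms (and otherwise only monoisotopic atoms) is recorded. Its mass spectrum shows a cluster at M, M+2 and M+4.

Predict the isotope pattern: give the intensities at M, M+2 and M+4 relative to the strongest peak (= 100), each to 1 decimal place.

The 2 Mk atoms are independent, so intensities follow the terms of (0.1965 + 0.8035)^2.
P(M) = 0.1965^2 = 0.038612
P(M+2) = 2 × 0.1965^1 × 0.8035^1 = 0.315775
P(M+4) = 0.8035^2 = 0.645612
The M+4 peak is largest (0.645612); scaling to 100 gives 6.0 : 48.9 : 100.0.

6.0 : 48.9 : 100.0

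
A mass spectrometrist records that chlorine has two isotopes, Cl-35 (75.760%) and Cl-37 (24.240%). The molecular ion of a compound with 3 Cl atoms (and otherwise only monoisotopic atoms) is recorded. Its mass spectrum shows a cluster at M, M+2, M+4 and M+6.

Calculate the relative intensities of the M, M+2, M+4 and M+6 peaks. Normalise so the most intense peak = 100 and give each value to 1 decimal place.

Each Cl atom is independently Cl-35 (p = 0.75760) or Cl-37 (q = 0.24240); the cluster is the binomial expansion (p + q)^3.
P(M) = 0.75760^3 = 0.434830
P(M+2) = 3 × 0.75760^2 × 0.24240^1 = 0.417382
P(M+4) = 3 × 0.75760^1 × 0.24240^2 = 0.133545
P(M+6) = 0.24240^3 = 0.014243
The M peak is largest (0.434830); scaling to 100 gives 100.0 : 96.0 : 30.7 : 3.3.

100.0 : 96.0 : 30.7 : 3.3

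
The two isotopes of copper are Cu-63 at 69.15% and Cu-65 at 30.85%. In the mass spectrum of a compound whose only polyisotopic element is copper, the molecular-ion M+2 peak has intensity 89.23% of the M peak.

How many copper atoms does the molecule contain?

2

The M+2/M ratio from n Cu atoms is n · q/p = n · 0.3085/0.6915.
n = 0.8923 × 0.6915/0.3085 = 2.00 ≈ 2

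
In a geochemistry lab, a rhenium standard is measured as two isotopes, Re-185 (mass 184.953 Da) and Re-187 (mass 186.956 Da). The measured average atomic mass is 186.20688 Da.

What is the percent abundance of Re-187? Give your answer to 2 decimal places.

62.60%

Writing the weighted mean with unknown fraction x of Re-185:
184.953·x + 186.956·(1 − x) = 186.20688
(184.953 − 186.956)·x = 186.20688 − 186.956
x = -0.74912 / -2.003 = 0.37400 → 37.40% Re-185, 62.60% Re-187.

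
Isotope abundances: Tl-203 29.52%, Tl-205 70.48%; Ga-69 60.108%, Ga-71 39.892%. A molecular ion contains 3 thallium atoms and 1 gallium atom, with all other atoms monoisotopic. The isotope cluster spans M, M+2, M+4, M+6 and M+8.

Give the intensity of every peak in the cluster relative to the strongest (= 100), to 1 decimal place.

Thallium pattern (n=3): 0.02572463 : 0.18425524 : 0.43991564 : 0.35010449
Gallium pattern (n=1): 0.60108 : 0.39892
Convolve the two distributions (both contribute in 2-u steps):
  M: 0.02572463×0.60108 = 0.015463
  M+2: 0.02572463×0.39892 + 0.18425524×0.60108 = 0.121014
  M+4: 0.18425524×0.39892 + 0.43991564×0.60108 = 0.337928
  M+6: 0.43991564×0.39892 + 0.35010449×0.60108 = 0.385932
  M+8: 0.35010449×0.39892 = 0.139664
Scale to base peak (0.385932) = 100: 4.0 : 31.4 : 87.6 : 100.0 : 36.2

4.0 : 31.4 : 87.6 : 100.0 : 36.2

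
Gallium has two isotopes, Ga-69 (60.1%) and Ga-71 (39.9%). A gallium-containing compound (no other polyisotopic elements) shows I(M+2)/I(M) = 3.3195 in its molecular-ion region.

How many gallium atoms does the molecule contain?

For n independent Ga atoms, I(M+2)/I(M) = n · (abundance Ga-71) / (abundance Ga-69) = n · 0.399/0.601.
n = 3.3195 × 0.601/0.399 = 5.00 ≈ 5

5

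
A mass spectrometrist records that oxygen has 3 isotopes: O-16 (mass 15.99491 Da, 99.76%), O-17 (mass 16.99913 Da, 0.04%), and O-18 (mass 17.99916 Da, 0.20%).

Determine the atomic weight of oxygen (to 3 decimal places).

Average mass = Σ (abundance × isotope mass) = 0.9976 × 15.99491 + 0.0004 × 16.99913 + 0.0020 × 17.99916
= 15.956522 + 0.006800 + 0.035998 = 15.999320 Da

15.999 Da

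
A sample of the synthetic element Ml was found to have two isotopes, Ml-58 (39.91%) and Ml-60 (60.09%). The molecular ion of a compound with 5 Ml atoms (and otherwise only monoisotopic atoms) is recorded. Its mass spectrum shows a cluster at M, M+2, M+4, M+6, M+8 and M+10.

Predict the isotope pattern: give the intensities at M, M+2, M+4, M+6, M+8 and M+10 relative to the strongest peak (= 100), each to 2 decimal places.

Each Ml atom is independently Ml-58 (p = 0.3991) or Ml-60 (q = 0.6009); the cluster is the binomial expansion (p + q)^5.
P(M) = 0.3991^5 = 0.010125
P(M+2) = 5 × 0.3991^4 × 0.6009^1 = 0.076225
P(M+4) = 10 × 0.3991^3 × 0.6009^2 = 0.229535
P(M+6) = 10 × 0.3991^2 × 0.6009^3 = 0.345597
P(M+8) = 5 × 0.3991^1 × 0.6009^4 = 0.260172
P(M+10) = 0.6009^5 = 0.078345
The M+6 peak is largest (0.345597); scaling to 100 gives 2.93 : 22.06 : 66.42 : 100.00 : 75.28 : 22.67.

2.93 : 22.06 : 66.42 : 100.00 : 75.28 : 22.67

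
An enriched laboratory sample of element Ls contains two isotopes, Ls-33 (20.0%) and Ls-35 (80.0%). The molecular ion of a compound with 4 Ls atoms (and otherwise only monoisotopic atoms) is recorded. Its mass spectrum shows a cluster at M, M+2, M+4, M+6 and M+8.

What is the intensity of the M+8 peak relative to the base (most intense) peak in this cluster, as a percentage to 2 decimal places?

100.00%

Binomial terms of (0.200 + 0.800)^4: M 0.0016, M+2 0.0256, M+4 0.1536, M+6 0.4096, M+8 0.4096 → M+6 is the base peak.
P(M+6) = C(4,3) × 0.200^1 × 0.800^3 = 4 × 0.2000 × 0.5120 = 0.409600 (base)
P(M+8) = C(4,4) × 0.200^0 × 0.800^4 = 1 × 1.0000 × 0.4096 = 0.409600
Relative intensity = 0.409600 / 0.409600 × 100 = 100.00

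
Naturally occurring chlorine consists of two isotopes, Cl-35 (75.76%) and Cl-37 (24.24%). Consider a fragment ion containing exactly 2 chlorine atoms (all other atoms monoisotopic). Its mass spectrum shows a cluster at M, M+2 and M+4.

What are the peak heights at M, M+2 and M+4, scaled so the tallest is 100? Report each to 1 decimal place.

100.0 : 64.0 : 10.2

Expanding (0.7576 + 0.2424)^2:
P(M) = 0.7576^2 = 0.573958
P(M+2) = 2 × 0.7576^1 × 0.2424^1 = 0.367284
P(M+4) = 0.2424^2 = 0.058758
The M peak is largest (0.573958); scaling to 100 gives 100.0 : 64.0 : 10.2.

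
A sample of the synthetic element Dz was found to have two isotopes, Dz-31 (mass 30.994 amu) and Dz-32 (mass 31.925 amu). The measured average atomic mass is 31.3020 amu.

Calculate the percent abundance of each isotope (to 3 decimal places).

With x = fraction of Dz-31 (so Dz-32 is 1 − x):
30.994·x + 31.925·(1 − x) = 31.3020
(30.994 − 31.925)·x = 31.3020 − 31.925
x = -0.6230 / -0.931 = 0.66917 → 66.917% Dz-31, 33.083% Dz-32.

Dz-31: 66.917%, Dz-32: 33.083%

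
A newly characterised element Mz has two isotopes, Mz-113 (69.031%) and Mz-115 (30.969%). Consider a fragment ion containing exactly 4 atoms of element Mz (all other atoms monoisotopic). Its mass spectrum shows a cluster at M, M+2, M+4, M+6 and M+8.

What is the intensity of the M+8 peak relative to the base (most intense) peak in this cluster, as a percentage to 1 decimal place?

2.3%

(0.69031 + 0.30969)^4 gives M 0.2271, M+2 0.4075, M+4 0.2742, M+6 0.0820, M+8 0.0092; the largest is M+2.
P(M+2) = C(4,1) × 0.69031^3 × 0.30969^1 = 4 × 0.32895197 × 0.30969 = 0.407493 (base)
P(M+8) = C(4,4) × 0.69031^0 × 0.30969^4 = 1 × 1.0000 × 0.00919832 = 0.009198
Relative intensity = 0.009198 / 0.407493 × 100 = 2.3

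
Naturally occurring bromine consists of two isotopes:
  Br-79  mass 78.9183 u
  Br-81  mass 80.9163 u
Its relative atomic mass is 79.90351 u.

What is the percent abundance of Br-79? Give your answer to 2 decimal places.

Writing the weighted mean with unknown fraction x of Br-79:
78.9183·x + 80.9163·(1 − x) = 79.90351
(78.9183 − 80.9163)·x = 79.90351 − 80.9163
x = -1.01279 / -1.9980 = 0.50690 → 50.69% Br-79, 49.31% Br-81.

50.69%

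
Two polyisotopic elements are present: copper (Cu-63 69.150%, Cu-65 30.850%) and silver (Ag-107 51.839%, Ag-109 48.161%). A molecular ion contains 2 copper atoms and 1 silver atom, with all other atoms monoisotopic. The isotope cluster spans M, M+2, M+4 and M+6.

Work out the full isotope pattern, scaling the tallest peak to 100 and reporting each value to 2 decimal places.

Copper pattern (n=2): 0.47817225 : 0.4266555 : 0.09517225
Silver pattern (n=1): 0.51839 : 0.48161
Convolve the two distributions (both contribute in 2-u steps):
  M: 0.47817225×0.51839 = 0.247880
  M+2: 0.47817225×0.48161 + 0.4266555×0.51839 = 0.451466
  M+4: 0.4266555×0.48161 + 0.09517225×0.51839 = 0.254818
  M+6: 0.09517225×0.48161 = 0.045836
Scale to base peak (0.451466) = 100: 54.91 : 100.00 : 56.44 : 10.15

54.91 : 100.00 : 56.44 : 10.15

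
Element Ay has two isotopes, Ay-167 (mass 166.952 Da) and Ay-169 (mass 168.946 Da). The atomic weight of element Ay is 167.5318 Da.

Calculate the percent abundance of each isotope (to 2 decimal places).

Ay-167: 70.92%, Ay-169: 29.08%

With x = fraction of Ay-167 (so Ay-169 is 1 − x):
166.952·x + 168.946·(1 − x) = 167.5318
(166.952 − 168.946)·x = 167.5318 − 168.946
x = -1.4142 / -1.994 = 0.70923 → 70.92% Ay-167, 29.08% Ay-169.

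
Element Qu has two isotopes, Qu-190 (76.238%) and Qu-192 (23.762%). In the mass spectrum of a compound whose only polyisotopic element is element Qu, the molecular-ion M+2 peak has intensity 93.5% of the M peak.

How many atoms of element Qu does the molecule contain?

The M+2/M ratio from n Qu atoms is n · q/p = n · 0.23762/0.76238.
n = 0.935 × 0.76238/0.23762 = 3.00 ≈ 3

3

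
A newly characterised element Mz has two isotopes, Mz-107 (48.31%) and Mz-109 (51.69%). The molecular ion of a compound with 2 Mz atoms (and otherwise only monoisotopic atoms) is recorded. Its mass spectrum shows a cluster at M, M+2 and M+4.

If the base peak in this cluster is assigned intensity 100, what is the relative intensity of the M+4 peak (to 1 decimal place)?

Binomial terms of (0.4831 + 0.5169)^2: M 0.2334, M+2 0.4994, M+4 0.2672 → M+2 is the base peak.
P(M+2) = C(2,1) × 0.4831^1 × 0.5169^1 = 2 × 0.4831 × 0.5169 = 0.499429 (base)
P(M+4) = C(2,2) × 0.4831^0 × 0.5169^2 = 1 × 1.0000 × 0.26718561 = 0.267186
Relative intensity = 0.267186 / 0.499429 × 100 = 53.5

53.5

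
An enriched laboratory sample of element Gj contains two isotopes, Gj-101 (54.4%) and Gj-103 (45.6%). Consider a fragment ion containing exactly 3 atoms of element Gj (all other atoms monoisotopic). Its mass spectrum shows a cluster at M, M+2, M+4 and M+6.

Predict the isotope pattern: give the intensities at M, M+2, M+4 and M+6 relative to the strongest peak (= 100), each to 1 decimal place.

39.8 : 100.0 : 83.8 : 23.4

Expanding (0.544 + 0.456)^3:
P(M) = 0.544^3 = 0.160989
P(M+2) = 3 × 0.544^2 × 0.456^1 = 0.404840
P(M+4) = 3 × 0.544^1 × 0.456^2 = 0.339352
P(M+6) = 0.456^3 = 0.094819
The M+2 peak is largest (0.404840); scaling to 100 gives 39.8 : 100.0 : 83.8 : 23.4.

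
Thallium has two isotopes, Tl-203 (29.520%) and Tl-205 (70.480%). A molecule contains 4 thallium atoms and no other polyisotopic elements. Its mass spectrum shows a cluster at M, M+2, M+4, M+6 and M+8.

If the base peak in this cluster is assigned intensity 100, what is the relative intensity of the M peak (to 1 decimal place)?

1.8

Term probabilities: M 0.0076, M+2 0.0725, M+4 0.2597, M+6 0.4134, M+8 0.2468. Base peak = M+6.
P(M+6) = C(4,3) × 0.29520^1 × 0.70480^3 = 4 × 0.2952 × 0.35010449 = 0.413403 (base)
P(M) = C(4,0) × 0.29520^4 × 0.70480^0 = 1 × 0.00759391 × 1.0000 = 0.007594
Relative intensity = 0.007594 / 0.413403 × 100 = 1.8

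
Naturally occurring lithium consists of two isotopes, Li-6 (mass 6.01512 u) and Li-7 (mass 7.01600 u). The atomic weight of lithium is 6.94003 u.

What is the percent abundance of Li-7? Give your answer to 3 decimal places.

With x = fraction of Li-6 (so Li-7 is 1 − x):
6.01512·x + 7.01600·(1 − x) = 6.94003
(6.01512 − 7.01600)·x = 6.94003 − 7.01600
x = -0.07597 / -1.00088 = 0.07590 → 7.590% Li-6, 92.410% Li-7.

92.410%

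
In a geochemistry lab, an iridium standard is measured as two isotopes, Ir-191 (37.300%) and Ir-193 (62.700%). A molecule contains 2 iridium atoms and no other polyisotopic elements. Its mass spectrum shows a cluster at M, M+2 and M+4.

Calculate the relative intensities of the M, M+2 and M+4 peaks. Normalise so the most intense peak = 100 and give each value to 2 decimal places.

Each Ir atom is independently Ir-191 (p = 0.37300) or Ir-193 (q = 0.62700); the cluster is the binomial expansion (p + q)^2.
P(M) = 0.37300^2 = 0.139129
P(M+2) = 2 × 0.37300^1 × 0.62700^1 = 0.467742
P(M+4) = 0.62700^2 = 0.393129
The M+2 peak is largest (0.467742); scaling to 100 gives 29.74 : 100.00 : 84.05.

29.74 : 100.00 : 84.05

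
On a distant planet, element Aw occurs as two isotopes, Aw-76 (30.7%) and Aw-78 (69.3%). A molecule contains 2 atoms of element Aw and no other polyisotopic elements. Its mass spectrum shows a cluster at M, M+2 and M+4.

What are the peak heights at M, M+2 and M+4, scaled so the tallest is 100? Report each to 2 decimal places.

Expanding (0.307 + 0.693)^2:
P(M) = 0.307^2 = 0.094249
P(M+2) = 2 × 0.307^1 × 0.693^1 = 0.425502
P(M+4) = 0.693^2 = 0.480249
The M+4 peak is largest (0.480249); scaling to 100 gives 19.63 : 88.60 : 100.00.

19.63 : 88.60 : 100.00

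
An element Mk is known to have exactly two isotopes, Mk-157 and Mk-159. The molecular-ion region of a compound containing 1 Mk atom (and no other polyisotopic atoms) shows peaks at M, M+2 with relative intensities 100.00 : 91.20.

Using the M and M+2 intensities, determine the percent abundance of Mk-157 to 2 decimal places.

Let p = fractional abundance of Mk-157. I(M+2)/I(M) = [C(1,1)·p^0·(1−p)] / p^1 = 1·(1−p)/p = 91.20/100.00 = 0.9120
(1−p)/p = 0.9120/1 = 0.9120  ⇒  p = 1/(1 + 0.9120) = 0.5230
Mk-157: 52.30%, Mk-159: 47.70%.

52.30%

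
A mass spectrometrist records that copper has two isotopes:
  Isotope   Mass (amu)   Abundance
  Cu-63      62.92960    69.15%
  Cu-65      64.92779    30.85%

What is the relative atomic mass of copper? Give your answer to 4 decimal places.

63.5460 amu

Weight each isotope mass by its fractional abundance: 0.6915 × 62.92960 + 0.3085 × 64.92779
= 43.515818 + 20.030223 = 63.546041 amu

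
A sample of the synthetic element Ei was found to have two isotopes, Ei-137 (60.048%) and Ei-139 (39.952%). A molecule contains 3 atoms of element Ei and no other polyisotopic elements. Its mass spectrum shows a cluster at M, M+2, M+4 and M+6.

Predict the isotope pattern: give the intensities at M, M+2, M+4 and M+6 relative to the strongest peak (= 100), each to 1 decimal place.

The 3 Ei atoms are independent, so intensities follow the terms of (0.60048 + 0.39952)^3.
P(M) = 0.60048^3 = 0.216519
P(M+2) = 3 × 0.60048^2 × 0.39952^1 = 0.432172
P(M+4) = 3 × 0.60048^1 × 0.39952^2 = 0.287539
P(M+6) = 0.39952^3 = 0.063770
The M+2 peak is largest (0.432172); scaling to 100 gives 50.1 : 100.0 : 66.5 : 14.8.

50.1 : 100.0 : 66.5 : 14.8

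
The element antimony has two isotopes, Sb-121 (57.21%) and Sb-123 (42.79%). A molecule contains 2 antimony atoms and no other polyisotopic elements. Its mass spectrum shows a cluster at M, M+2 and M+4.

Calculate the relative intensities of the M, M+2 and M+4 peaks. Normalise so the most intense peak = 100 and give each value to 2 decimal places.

The 2 Sb atoms are independent, so intensities follow the terms of (0.5721 + 0.4279)^2.
P(M) = 0.5721^2 = 0.327298
P(M+2) = 2 × 0.5721^1 × 0.4279^1 = 0.489603
P(M+4) = 0.4279^2 = 0.183098
The M+2 peak is largest (0.489603); scaling to 100 gives 66.85 : 100.00 : 37.40.

66.85 : 100.00 : 37.40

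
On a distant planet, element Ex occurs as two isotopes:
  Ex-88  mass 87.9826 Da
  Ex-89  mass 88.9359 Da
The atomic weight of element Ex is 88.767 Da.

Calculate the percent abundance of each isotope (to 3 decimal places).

Ex-88: 17.717%, Ex-89: 82.283%

Let x be the fractional abundance of Ex-88; then Ex-89 has abundance 1 − x.
87.9826·x + 88.9359·(1 − x) = 88.767
(87.9826 − 88.9359)·x = 88.767 − 88.9359
x = -0.1689 / -0.9533 = 0.17717 → 17.717% Ex-88, 82.283% Ex-89.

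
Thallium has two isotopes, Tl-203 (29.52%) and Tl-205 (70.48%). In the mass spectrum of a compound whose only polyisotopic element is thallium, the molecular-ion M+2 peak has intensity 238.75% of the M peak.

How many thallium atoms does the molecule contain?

1

With n Tl atoms, P(M+2)/P(M) = C(n,1)·p^(n−1)q / p^n = n·q/p = n · 0.7048/0.2952.
n = 2.3875 × 0.2952/0.7048 = 1.00 ≈ 1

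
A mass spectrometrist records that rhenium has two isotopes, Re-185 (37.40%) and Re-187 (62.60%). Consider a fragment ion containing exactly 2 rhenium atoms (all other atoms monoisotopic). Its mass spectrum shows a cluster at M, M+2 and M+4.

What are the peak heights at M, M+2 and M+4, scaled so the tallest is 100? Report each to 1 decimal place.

29.9 : 100.0 : 83.7

The 2 Re atoms are independent, so intensities follow the terms of (0.3740 + 0.6260)^2.
P(M) = 0.3740^2 = 0.139876
P(M+2) = 2 × 0.3740^1 × 0.6260^1 = 0.468248
P(M+4) = 0.6260^2 = 0.391876
The M+2 peak is largest (0.468248); scaling to 100 gives 29.9 : 100.0 : 83.7.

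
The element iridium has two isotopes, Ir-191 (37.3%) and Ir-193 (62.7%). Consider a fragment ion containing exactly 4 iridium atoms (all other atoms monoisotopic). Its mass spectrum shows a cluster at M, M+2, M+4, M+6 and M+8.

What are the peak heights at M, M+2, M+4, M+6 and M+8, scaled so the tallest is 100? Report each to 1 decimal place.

5.3 : 35.4 : 89.2 : 100.0 : 42.0

The 4 Ir atoms are independent, so intensities follow the terms of (0.373 + 0.627)^4.
P(M) = 0.373^4 = 0.019357
P(M+2) = 4 × 0.373^3 × 0.627^1 = 0.130153
P(M+4) = 6 × 0.373^2 × 0.627^2 = 0.328174
P(M+6) = 4 × 0.373^1 × 0.627^3 = 0.367766
P(M+8) = 0.627^4 = 0.154550
The M+6 peak is largest (0.367766); scaling to 100 gives 5.3 : 35.4 : 89.2 : 100.0 : 42.0.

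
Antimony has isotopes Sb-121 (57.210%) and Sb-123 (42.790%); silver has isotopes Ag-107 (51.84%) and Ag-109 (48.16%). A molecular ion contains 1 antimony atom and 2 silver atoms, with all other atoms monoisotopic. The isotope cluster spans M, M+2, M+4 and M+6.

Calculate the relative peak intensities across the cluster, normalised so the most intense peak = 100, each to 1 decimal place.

Antimony pattern (n=1): 0.5721 : 0.4279
Silver pattern (n=2): 0.26873856 : 0.49932288 : 0.23193856
Convolve the two distributions (both contribute in 2-u steps):
  M: 0.5721×0.26873856 = 0.153745
  M+2: 0.5721×0.49932288 + 0.4279×0.26873856 = 0.400656
  M+4: 0.5721×0.23193856 + 0.4279×0.49932288 = 0.346352
  M+6: 0.4279×0.23193856 = 0.099247
Scale to base peak (0.400656) = 100: 38.4 : 100.0 : 86.4 : 24.8

38.4 : 100.0 : 86.4 : 24.8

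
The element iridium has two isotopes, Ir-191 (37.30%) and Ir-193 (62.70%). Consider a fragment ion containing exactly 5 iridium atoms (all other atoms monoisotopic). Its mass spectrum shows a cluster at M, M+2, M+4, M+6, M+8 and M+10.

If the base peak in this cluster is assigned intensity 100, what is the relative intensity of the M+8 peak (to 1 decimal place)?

84.0

Term probabilities: M 0.0072, M+2 0.0607, M+4 0.2040, M+6 0.3429, M+8 0.2882, M+10 0.0969. Base peak = M+6.
P(M+6) = C(5,3) × 0.3730^2 × 0.6270^3 = 10 × 0.139129 × 0.24649188 = 0.342942 (base)
P(M+8) = C(5,4) × 0.3730^1 × 0.6270^4 = 5 × 0.3730 × 0.15455041 = 0.288237
Relative intensity = 0.288237 / 0.342942 × 100 = 84.0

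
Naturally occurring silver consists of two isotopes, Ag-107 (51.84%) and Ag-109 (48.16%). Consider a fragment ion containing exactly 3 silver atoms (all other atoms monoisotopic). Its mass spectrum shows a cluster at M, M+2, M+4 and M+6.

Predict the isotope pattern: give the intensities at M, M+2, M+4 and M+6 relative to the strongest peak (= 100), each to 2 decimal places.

35.88 : 100.00 : 92.90 : 28.77

Expanding (0.5184 + 0.4816)^3:
P(M) = 0.5184^3 = 0.139314
P(M+2) = 3 × 0.5184^2 × 0.4816^1 = 0.388273
P(M+4) = 3 × 0.5184^1 × 0.4816^2 = 0.360711
P(M+6) = 0.4816^3 = 0.111702
The M+2 peak is largest (0.388273); scaling to 100 gives 35.88 : 100.00 : 92.90 : 28.77.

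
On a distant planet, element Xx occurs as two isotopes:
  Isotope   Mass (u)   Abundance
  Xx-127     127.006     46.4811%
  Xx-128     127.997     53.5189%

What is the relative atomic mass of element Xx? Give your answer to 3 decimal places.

127.536 u

The abundance-weighted mean is 0.464811 × 127.006 + 0.535189 × 127.997
= 59.0338 + 68.5026 = 127.5364 u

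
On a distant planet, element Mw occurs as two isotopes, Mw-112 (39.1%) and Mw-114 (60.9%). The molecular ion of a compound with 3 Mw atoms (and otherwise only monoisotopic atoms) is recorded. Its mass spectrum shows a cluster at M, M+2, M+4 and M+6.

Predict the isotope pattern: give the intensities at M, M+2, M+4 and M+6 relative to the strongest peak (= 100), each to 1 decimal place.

13.7 : 64.2 : 100.0 : 51.9

Each Mw atom is independently Mw-112 (p = 0.391) or Mw-114 (q = 0.609); the cluster is the binomial expansion (p + q)^3.
P(M) = 0.391^3 = 0.059776
P(M+2) = 3 × 0.391^2 × 0.609^1 = 0.279314
P(M+4) = 3 × 0.391^1 × 0.609^2 = 0.435043
P(M+6) = 0.609^3 = 0.225867
The M+4 peak is largest (0.435043); scaling to 100 gives 13.7 : 64.2 : 100.0 : 51.9.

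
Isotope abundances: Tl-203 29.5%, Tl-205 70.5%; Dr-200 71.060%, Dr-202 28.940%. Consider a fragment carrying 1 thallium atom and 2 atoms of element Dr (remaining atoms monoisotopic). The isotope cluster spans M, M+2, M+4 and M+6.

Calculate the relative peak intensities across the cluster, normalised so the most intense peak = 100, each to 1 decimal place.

Thallium pattern (n=1): 0.2950 : 0.7050
Element Dr pattern (n=2): 0.50495236 : 0.41129528 : 0.08375236
Convolve the two distributions (both contribute in 2-u steps):
  M: 0.2950×0.50495236 = 0.148961
  M+2: 0.2950×0.41129528 + 0.7050×0.50495236 = 0.477324
  M+4: 0.2950×0.08375236 + 0.7050×0.41129528 = 0.314670
  M+6: 0.7050×0.08375236 = 0.059045
Scale to base peak (0.477324) = 100: 31.2 : 100.0 : 65.9 : 12.4

31.2 : 100.0 : 65.9 : 12.4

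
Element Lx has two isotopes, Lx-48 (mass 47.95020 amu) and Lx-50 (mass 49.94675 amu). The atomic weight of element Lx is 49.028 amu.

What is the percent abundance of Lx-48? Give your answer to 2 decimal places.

46.02%

Writing the weighted mean with unknown fraction x of Lx-48:
47.95020·x + 49.94675·(1 − x) = 49.028
(47.95020 − 49.94675)·x = 49.028 − 49.94675
x = -0.91875 / -1.99655 = 0.46017 → 46.02% Lx-48, 53.98% Lx-50.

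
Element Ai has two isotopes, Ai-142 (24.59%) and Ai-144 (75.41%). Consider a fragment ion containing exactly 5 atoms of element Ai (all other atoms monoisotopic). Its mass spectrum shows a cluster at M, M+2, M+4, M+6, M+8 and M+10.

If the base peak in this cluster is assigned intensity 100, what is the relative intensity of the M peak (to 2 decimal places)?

0.23

Binomial terms of (0.2459 + 0.7541)^5: M 0.0009, M+2 0.0138, M+4 0.0846, M+6 0.2593, M+8 0.3976, M+10 0.2439 → M+8 is the base peak.
P(M+8) = C(5,4) × 0.2459^1 × 0.7541^4 = 5 × 0.2459 × 0.32338194 = 0.397598 (base)
P(M) = C(5,0) × 0.2459^5 × 0.7541^0 = 1 × 0.00089907 × 1.0000 = 0.000899
Relative intensity = 0.000899 / 0.397598 × 100 = 0.23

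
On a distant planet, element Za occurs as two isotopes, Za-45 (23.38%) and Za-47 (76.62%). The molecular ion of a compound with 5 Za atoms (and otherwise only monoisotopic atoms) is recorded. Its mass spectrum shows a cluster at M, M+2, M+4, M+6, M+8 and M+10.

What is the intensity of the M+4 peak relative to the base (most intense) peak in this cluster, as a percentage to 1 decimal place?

18.6%

Term probabilities: M 0.0007, M+2 0.0114, M+4 0.0750, M+6 0.2459, M+8 0.4029, M+10 0.2641. Base peak = M+8.
P(M+8) = C(5,4) × 0.2338^1 × 0.7662^4 = 5 × 0.2338 × 0.34464231 = 0.402887 (base)
P(M+4) = C(5,2) × 0.2338^3 × 0.7662^2 = 10 × 0.01278008 × 0.58706244 = 0.075027
Relative intensity = 0.075027 / 0.402887 × 100 = 18.6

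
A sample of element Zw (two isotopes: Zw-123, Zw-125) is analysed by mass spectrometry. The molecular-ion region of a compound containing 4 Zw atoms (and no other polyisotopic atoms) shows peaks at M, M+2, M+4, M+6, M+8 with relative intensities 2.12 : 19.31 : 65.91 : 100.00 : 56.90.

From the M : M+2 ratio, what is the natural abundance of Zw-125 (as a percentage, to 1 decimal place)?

69.5%

Let p = fractional abundance of Zw-123. I(M+2)/I(M) = [C(4,1)·p^3·(1−p)] / p^4 = 4·(1−p)/p = 19.31/2.12 = 9.1085
(1−p)/p = 9.1085/4 = 2.2771  ⇒  p = 1/(1 + 2.2771) = 0.3051
Zw-123: 30.5%, Zw-125: 69.5%.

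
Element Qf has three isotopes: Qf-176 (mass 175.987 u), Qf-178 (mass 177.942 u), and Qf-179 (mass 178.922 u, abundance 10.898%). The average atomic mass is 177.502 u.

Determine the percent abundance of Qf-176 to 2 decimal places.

27.97%

Let x and y be the fractions of Qf-176 and Qf-178. Then x + y = 1 − 0.10898 = 0.89102 and 175.987x + 177.942y = 177.502 − 0.10898×178.922 = 158.00308044.
Substituting: 175.987x + 177.942(0.89102 − x) = 158.00308044
(175.987 − 177.942)x = -0.5468004  ⇒  x = 0.27969, y = 0.61133
Qf-176: 27.97%, Qf-178: 61.13%.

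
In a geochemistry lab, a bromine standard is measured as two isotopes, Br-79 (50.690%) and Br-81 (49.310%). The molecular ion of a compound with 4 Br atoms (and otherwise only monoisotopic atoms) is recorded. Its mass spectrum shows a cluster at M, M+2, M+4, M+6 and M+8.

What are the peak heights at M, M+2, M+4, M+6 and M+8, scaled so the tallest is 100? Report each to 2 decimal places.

Expanding (0.50690 + 0.49310)^4:
P(M) = 0.50690^4 = 0.066022
P(M+2) = 4 × 0.50690^3 × 0.49310^1 = 0.256899
P(M+4) = 6 × 0.50690^2 × 0.49310^2 = 0.374857
P(M+6) = 4 × 0.50690^1 × 0.49310^3 = 0.243101
P(M+8) = 0.49310^4 = 0.059121
The M+4 peak is largest (0.374857); scaling to 100 gives 17.61 : 68.53 : 100.00 : 64.85 : 15.77.

17.61 : 68.53 : 100.00 : 64.85 : 15.77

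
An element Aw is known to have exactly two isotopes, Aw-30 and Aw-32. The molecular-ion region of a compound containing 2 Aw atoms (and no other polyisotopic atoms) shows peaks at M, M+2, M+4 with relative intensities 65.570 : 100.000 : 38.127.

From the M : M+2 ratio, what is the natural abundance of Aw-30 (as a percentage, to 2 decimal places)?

Write p for the Aw-30 fraction. I(M+2)/I(M) = [C(2,1)·p^1·(1−p)] / p^2 = 2·(1−p)/p = 100.000/65.570 = 1.5251
(1−p)/p = 1.5251/2 = 0.7625  ⇒  p = 1/(1 + 0.7625) = 0.5674
Aw-30: 56.74%, Aw-32: 43.26%.

56.74%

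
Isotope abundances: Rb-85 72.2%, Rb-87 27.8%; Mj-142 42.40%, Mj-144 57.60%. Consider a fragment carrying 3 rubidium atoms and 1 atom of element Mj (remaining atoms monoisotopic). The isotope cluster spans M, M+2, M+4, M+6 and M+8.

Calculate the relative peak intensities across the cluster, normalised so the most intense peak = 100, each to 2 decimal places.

Rubidium pattern (n=3): 0.37636705 : 0.43475086 : 0.16739714 : 0.02148495
Element Mj pattern (n=1): 0.4240 : 0.5760
Convolve the two distributions (both contribute in 2-u steps):
  M: 0.37636705×0.4240 = 0.159580
  M+2: 0.37636705×0.5760 + 0.43475086×0.4240 = 0.401122
  M+4: 0.43475086×0.5760 + 0.16739714×0.4240 = 0.321393
  M+6: 0.16739714×0.5760 + 0.02148495×0.4240 = 0.105530
  M+8: 0.02148495×0.5760 = 0.012375
Scale to base peak (0.401122) = 100: 39.78 : 100.00 : 80.12 : 26.31 : 3.09

39.78 : 100.00 : 80.12 : 26.31 : 3.09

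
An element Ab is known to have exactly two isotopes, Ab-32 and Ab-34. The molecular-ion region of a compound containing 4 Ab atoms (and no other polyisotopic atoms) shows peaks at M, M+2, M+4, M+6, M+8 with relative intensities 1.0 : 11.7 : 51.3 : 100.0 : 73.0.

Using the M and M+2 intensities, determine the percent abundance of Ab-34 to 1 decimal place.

Let p = fractional abundance of Ab-32. I(M+2)/I(M) = [C(4,1)·p^3·(1−p)] / p^4 = 4·(1−p)/p = 11.7/1.0 = 11.7000
(1−p)/p = 11.7000/4 = 2.9250  ⇒  p = 1/(1 + 2.9250) = 0.2548
Ab-32: 25.5%, Ab-34: 74.5%.

74.5%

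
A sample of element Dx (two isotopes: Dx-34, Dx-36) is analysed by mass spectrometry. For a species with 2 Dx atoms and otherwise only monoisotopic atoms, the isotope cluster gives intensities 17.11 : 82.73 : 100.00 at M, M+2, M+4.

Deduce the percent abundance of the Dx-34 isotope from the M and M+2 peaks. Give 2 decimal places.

Write p for the Dx-34 fraction. I(M+2)/I(M) = [C(2,1)·p^1·(1−p)] / p^2 = 2·(1−p)/p = 82.73/17.11 = 4.8352
(1−p)/p = 4.8352/2 = 2.4176  ⇒  p = 1/(1 + 2.4176) = 0.2926
Dx-34: 29.26%, Dx-36: 70.74%.

29.26%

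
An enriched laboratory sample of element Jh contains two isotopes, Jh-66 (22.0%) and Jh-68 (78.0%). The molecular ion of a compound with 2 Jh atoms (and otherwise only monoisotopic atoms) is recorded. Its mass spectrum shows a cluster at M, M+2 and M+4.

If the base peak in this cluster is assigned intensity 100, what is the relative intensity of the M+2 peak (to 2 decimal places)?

Term probabilities: M 0.0484, M+2 0.3432, M+4 0.6084. Base peak = M+4.
P(M+4) = C(2,2) × 0.220^0 × 0.780^2 = 1 × 1.0000 × 0.6084 = 0.608400 (base)
P(M+2) = C(2,1) × 0.220^1 × 0.780^1 = 2 × 0.2200 × 0.7800 = 0.343200
Relative intensity = 0.343200 / 0.608400 × 100 = 56.41

56.41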